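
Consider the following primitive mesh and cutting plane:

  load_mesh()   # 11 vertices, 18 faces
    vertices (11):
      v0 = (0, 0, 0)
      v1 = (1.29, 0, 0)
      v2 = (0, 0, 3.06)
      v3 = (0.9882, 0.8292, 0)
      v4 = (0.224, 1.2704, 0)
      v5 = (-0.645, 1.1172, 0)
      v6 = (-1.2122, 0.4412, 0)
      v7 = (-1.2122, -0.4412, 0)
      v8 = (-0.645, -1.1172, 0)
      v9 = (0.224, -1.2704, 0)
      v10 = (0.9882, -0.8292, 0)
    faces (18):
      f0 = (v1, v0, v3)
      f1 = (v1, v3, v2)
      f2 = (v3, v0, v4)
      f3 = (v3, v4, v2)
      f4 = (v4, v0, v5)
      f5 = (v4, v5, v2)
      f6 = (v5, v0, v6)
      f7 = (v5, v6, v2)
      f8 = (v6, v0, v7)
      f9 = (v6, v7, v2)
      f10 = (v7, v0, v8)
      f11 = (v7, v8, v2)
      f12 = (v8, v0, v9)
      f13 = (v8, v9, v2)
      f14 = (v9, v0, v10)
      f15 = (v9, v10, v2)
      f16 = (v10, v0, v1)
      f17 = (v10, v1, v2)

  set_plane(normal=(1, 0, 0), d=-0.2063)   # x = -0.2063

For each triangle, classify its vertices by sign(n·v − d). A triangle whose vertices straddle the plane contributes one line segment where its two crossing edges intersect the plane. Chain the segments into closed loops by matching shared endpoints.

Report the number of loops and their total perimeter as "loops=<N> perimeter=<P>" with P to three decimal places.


loops=1 perimeter=8.102

Straddling triangles (10 of 18):
  (v4,v0,v5) [++-] → (-0.2063, 0.357331, 0)–(-0.2063, 1.19454, 0)  len=0.8372
  (v4,v5,v2) [+-+] → (-0.2063, 1.19454, 0)–(-0.2063, 0.357331, 2.08127)  len=2.2434
  (v5,v0,v6) [-+-] → (-0.2063, 0.357331, 0)–(-0.2063, 0.0750863, 0)  len=0.2822
  (v5,v6,v2) [--+] → (-0.2063, 0.0750863, 2.53923)–(-0.2063, 0.357331, 2.08127)  len=0.5379
  (v6,v0,v7) [-+-] → (-0.2063, 0.0750863, 0)–(-0.2063, -0.0750863, 0)  len=0.1502
  (v6,v7,v2) [--+] → (-0.2063, -0.0750863, 2.53923)–(-0.2063, 0.0750863, 2.53923)  len=0.1502
  (v7,v0,v8) [-+-] → (-0.2063, -0.0750863, 0)–(-0.2063, -0.357331, 0)  len=0.2822
  (v7,v8,v2) [--+] → (-0.2063, -0.357331, 2.08127)–(-0.2063, -0.0750863, 2.53923)  len=0.5379
  (v8,v0,v9) [-++] → (-0.2063, -0.357331, 0)–(-0.2063, -1.19454, 0)  len=0.8372
  (v8,v9,v2) [-++] → (-0.2063, -1.19454, 0)–(-0.2063, -0.357331, 2.08127)  len=2.2434

Chained into 1 loop(s):
  loop 1: 10 segments, perimeter = 8.1018
Total perimeter = 8.102


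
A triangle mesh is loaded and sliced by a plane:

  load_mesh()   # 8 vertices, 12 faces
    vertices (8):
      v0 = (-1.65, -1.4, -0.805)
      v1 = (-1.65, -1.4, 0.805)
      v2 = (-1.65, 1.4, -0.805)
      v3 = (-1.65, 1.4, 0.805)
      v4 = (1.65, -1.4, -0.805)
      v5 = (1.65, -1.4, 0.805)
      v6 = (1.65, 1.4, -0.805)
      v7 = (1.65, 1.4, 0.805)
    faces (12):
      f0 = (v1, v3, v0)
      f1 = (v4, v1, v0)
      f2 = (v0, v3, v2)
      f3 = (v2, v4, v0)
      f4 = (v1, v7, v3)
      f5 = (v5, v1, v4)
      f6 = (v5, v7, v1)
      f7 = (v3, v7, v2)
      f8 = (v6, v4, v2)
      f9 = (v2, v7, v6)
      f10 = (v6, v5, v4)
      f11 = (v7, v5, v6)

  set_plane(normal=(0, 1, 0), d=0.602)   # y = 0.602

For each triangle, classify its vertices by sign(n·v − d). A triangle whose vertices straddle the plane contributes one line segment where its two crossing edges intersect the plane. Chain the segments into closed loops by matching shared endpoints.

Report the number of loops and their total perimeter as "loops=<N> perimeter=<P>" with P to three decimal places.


loops=1 perimeter=9.820

Straddling triangles (8 of 12):
  (v1,v3,v0) [-+-] → (-1.65, 0.602, 0.805)–(-1.65, 0.602, 0.34615)  len=0.4588
  (v0,v3,v2) [-++] → (-1.65, 0.602, 0.34615)–(-1.65, 0.602, -0.805)  len=1.1512
  (v2,v4,v0) [+--] → (-0.7095, 0.602, -0.805)–(-1.65, 0.602, -0.805)  len=0.9405
  (v1,v7,v3) [-++] → (0.7095, 0.602, 0.805)–(-1.65, 0.602, 0.805)  len=2.3595
  (v5,v7,v1) [-+-] → (1.65, 0.602, 0.805)–(0.7095, 0.602, 0.805)  len=0.9405
  (v6,v4,v2) [+-+] → (1.65, 0.602, -0.805)–(-0.7095, 0.602, -0.805)  len=2.3595
  (v6,v5,v4) [+--] → (1.65, 0.602, -0.34615)–(1.65, 0.602, -0.805)  len=0.4588
  (v7,v5,v6) [+-+] → (1.65, 0.602, 0.805)–(1.65, 0.602, -0.34615)  len=1.1512

Chained into 1 loop(s):
  loop 1: 8 segments, perimeter = 9.8200
Total perimeter = 9.820


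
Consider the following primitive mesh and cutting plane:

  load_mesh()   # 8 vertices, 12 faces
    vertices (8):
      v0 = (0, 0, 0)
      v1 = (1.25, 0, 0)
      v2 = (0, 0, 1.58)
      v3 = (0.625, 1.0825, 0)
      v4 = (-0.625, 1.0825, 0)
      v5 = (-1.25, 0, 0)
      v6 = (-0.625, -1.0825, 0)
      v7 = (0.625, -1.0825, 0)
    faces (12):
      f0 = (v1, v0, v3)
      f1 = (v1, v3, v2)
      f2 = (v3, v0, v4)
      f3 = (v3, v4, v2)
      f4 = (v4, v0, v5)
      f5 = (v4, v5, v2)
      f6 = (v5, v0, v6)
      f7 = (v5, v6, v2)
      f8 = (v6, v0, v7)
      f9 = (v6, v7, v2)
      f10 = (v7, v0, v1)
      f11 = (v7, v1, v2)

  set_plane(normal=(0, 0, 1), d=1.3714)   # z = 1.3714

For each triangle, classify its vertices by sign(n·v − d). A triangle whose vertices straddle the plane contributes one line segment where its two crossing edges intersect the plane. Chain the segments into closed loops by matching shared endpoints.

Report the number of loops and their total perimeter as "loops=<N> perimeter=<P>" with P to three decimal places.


loops=1 perimeter=0.990

Straddling triangles (6 of 12):
  (v1,v3,v2) [--+] → (0.0825158, 0.142917, 1.3714)–(0.165032, 0, 1.3714)  len=0.1650
  (v3,v4,v2) [--+] → (-0.0825158, 0.142917, 1.3714)–(0.0825158, 0.142917, 1.3714)  len=0.1650
  (v4,v5,v2) [--+] → (-0.165032, 0, 1.3714)–(-0.0825158, 0.142917, 1.3714)  len=0.1650
  (v5,v6,v2) [--+] → (-0.0825158, -0.142917, 1.3714)–(-0.165032, 0, 1.3714)  len=0.1650
  (v6,v7,v2) [--+] → (0.0825158, -0.142917, 1.3714)–(-0.0825158, -0.142917, 1.3714)  len=0.1650
  (v7,v1,v2) [--+] → (0.165032, 0, 1.3714)–(0.0825158, -0.142917, 1.3714)  len=0.1650

Chained into 1 loop(s):
  loop 1: 6 segments, perimeter = 0.9902
Total perimeter = 0.990


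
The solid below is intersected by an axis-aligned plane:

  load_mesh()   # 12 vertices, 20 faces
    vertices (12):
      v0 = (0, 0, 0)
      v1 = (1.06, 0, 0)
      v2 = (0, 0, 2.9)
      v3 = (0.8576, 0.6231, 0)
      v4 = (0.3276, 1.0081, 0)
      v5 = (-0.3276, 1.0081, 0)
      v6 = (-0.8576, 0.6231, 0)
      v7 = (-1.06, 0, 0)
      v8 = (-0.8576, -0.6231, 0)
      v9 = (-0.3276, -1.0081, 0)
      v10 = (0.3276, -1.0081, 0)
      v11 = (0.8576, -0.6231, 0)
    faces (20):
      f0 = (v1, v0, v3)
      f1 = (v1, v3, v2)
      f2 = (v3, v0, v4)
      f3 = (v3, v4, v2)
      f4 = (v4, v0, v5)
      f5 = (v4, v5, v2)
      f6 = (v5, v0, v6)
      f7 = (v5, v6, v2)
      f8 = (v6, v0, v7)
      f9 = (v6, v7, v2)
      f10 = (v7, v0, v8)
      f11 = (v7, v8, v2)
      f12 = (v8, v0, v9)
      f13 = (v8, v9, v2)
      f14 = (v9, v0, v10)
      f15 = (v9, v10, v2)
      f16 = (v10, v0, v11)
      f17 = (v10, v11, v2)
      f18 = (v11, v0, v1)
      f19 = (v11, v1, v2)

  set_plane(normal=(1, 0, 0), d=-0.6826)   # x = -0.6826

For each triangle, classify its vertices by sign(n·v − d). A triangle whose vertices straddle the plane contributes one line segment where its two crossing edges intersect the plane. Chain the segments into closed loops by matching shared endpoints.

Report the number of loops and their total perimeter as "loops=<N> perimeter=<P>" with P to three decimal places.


loops=1 perimeter=4.116

Straddling triangles (8 of 20):
  (v5,v0,v6) [++-] → (-0.6826, 0.495952, 0)–(-0.6826, 0.750223, 0)  len=0.2543
  (v5,v6,v2) [+-+] → (-0.6826, 0.750223, 0)–(-0.6826, 0.495952, 0.591768)  len=0.6441
  (v6,v0,v7) [-+-] → (-0.6826, 0.495952, 0)–(-0.6826, 0, 0)  len=0.4960
  (v6,v7,v2) [--+] → (-0.6826, 0, 1.03251)–(-0.6826, 0.495952, 0.591768)  len=0.6635
  (v7,v0,v8) [-+-] → (-0.6826, 0, 0)–(-0.6826, -0.495952, 0)  len=0.4960
  (v7,v8,v2) [--+] → (-0.6826, -0.495952, 0.591768)–(-0.6826, 0, 1.03251)  len=0.6635
  (v8,v0,v9) [-++] → (-0.6826, -0.495952, 0)–(-0.6826, -0.750223, 0)  len=0.2543
  (v8,v9,v2) [-++] → (-0.6826, -0.750223, 0)–(-0.6826, -0.495952, 0.591768)  len=0.6441

Chained into 1 loop(s):
  loop 1: 8 segments, perimeter = 4.1156
Total perimeter = 4.116


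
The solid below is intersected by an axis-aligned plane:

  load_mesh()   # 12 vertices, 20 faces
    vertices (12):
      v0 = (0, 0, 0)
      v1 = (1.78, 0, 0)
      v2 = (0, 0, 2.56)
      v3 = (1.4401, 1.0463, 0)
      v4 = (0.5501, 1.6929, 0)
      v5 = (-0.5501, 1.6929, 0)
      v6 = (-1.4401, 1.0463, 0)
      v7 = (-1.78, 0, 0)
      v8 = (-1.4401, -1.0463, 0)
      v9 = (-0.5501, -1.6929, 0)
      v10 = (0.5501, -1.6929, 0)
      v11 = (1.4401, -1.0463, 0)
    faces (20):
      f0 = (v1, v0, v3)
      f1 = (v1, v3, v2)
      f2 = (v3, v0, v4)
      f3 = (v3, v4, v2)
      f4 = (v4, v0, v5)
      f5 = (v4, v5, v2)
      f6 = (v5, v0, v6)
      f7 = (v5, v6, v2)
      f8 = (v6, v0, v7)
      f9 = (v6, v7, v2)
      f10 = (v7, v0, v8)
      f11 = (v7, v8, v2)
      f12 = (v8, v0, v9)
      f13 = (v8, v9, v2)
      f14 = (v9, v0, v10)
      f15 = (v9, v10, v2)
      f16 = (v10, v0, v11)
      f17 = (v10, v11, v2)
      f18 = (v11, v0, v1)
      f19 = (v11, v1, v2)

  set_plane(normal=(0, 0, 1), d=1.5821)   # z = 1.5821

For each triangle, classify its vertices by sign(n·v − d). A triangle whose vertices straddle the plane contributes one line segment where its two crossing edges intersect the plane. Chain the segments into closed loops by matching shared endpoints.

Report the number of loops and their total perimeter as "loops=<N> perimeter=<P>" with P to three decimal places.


Straddling triangles (10 of 20):
  (v1,v3,v2) [--+] → (0.550107, 0.399678, 1.5821)–(0.679946, 0, 1.5821)  len=0.4202
  (v3,v4,v2) [--+] → (0.210134, 0.646675, 1.5821)–(0.550107, 0.399678, 1.5821)  len=0.4202
  (v4,v5,v2) [--+] → (-0.210134, 0.646675, 1.5821)–(0.210134, 0.646675, 1.5821)  len=0.4203
  (v5,v6,v2) [--+] → (-0.550107, 0.399678, 1.5821)–(-0.210134, 0.646675, 1.5821)  len=0.4202
  (v6,v7,v2) [--+] → (-0.679946, 0, 1.5821)–(-0.550107, 0.399678, 1.5821)  len=0.4202
  (v7,v8,v2) [--+] → (-0.550107, -0.399678, 1.5821)–(-0.679946, 0, 1.5821)  len=0.4202
  (v8,v9,v2) [--+] → (-0.210134, -0.646675, 1.5821)–(-0.550107, -0.399678, 1.5821)  len=0.4202
  (v9,v10,v2) [--+] → (0.210134, -0.646675, 1.5821)–(-0.210134, -0.646675, 1.5821)  len=0.4203
  (v10,v11,v2) [--+] → (0.550107, -0.399678, 1.5821)–(0.210134, -0.646675, 1.5821)  len=0.4202
  (v11,v1,v2) [--+] → (0.679946, 0, 1.5821)–(0.550107, -0.399678, 1.5821)  len=0.4202

Chained into 1 loop(s):
  loop 1: 10 segments, perimeter = 4.2024
Total perimeter = 4.202

loops=1 perimeter=4.202


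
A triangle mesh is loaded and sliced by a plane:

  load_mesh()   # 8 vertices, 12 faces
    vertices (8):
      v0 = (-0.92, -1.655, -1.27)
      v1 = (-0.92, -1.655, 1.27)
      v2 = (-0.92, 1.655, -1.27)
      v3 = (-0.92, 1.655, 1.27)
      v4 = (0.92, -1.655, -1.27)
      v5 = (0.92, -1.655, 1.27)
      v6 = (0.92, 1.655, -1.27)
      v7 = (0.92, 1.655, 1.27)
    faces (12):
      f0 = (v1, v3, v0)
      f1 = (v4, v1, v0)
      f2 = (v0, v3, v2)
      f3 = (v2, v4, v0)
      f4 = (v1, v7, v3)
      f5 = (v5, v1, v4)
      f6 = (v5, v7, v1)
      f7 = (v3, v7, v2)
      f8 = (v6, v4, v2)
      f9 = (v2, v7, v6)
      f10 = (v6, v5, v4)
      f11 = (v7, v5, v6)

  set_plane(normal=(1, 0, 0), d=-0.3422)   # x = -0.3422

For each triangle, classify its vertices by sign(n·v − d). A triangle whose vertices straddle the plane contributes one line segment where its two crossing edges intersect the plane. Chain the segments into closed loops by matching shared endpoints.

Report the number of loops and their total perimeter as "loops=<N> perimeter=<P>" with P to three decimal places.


Straddling triangles (8 of 12):
  (v4,v1,v0) [+--] → (-0.3422, -1.655, 0.472385)–(-0.3422, -1.655, -1.27)  len=1.7424
  (v2,v4,v0) [-+-] → (-0.3422, 0.615588, -1.27)–(-0.3422, -1.655, -1.27)  len=2.2706
  (v1,v7,v3) [-+-] → (-0.3422, -0.615588, 1.27)–(-0.3422, 1.655, 1.27)  len=2.2706
  (v5,v1,v4) [+-+] → (-0.3422, -1.655, 1.27)–(-0.3422, -1.655, 0.472385)  len=0.7976
  (v5,v7,v1) [++-] → (-0.3422, -0.615588, 1.27)–(-0.3422, -1.655, 1.27)  len=1.0394
  (v3,v7,v2) [-+-] → (-0.3422, 1.655, 1.27)–(-0.3422, 1.655, -0.472385)  len=1.7424
  (v6,v4,v2) [++-] → (-0.3422, 0.615588, -1.27)–(-0.3422, 1.655, -1.27)  len=1.0394
  (v2,v7,v6) [-++] → (-0.3422, 1.655, -0.472385)–(-0.3422, 1.655, -1.27)  len=0.7976

Chained into 1 loop(s):
  loop 1: 8 segments, perimeter = 11.7000
Total perimeter = 11.700

loops=1 perimeter=11.700


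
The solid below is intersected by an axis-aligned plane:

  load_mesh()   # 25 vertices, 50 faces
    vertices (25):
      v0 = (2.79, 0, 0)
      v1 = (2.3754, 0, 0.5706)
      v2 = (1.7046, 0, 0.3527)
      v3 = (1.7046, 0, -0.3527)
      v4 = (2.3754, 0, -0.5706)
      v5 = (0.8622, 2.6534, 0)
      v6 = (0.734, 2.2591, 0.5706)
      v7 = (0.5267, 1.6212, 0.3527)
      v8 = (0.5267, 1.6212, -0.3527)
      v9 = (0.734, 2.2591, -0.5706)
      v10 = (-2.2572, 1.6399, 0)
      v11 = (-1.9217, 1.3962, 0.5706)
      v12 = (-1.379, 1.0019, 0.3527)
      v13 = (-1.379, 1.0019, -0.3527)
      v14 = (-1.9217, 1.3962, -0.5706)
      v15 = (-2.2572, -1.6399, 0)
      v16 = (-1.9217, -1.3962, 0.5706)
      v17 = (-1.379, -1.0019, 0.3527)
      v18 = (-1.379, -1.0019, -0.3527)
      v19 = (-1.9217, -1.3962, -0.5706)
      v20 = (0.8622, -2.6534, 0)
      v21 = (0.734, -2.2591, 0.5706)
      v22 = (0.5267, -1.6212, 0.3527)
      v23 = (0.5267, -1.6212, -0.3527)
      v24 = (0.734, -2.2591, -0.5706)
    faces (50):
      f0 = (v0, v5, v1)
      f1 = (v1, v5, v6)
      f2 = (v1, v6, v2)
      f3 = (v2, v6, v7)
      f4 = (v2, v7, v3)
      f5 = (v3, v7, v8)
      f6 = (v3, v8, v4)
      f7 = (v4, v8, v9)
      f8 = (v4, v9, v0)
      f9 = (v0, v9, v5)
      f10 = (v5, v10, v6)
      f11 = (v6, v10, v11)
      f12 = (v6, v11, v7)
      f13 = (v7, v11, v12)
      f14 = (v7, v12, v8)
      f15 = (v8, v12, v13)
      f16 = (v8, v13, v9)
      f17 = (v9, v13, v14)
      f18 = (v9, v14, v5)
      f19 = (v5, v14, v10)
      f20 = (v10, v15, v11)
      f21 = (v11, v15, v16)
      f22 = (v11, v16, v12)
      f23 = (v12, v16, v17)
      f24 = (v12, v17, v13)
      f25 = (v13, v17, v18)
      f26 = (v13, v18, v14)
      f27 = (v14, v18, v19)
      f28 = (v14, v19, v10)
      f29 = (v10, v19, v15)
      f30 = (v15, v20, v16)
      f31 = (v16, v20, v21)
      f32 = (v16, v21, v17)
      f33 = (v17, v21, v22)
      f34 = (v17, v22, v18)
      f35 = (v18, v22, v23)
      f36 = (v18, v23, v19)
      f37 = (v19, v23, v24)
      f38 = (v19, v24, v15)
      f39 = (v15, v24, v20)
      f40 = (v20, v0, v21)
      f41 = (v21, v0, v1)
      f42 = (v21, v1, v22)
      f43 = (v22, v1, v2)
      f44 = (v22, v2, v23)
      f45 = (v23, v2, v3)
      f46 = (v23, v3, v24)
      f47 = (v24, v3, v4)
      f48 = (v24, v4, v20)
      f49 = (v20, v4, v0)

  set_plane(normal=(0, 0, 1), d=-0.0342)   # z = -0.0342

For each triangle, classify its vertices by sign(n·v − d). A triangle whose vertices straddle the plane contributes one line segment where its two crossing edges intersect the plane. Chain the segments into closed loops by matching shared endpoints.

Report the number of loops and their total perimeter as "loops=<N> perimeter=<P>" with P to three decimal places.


loops=2 perimeter=26.272

Straddling triangles (20 of 50):
  (v2,v7,v3) [++-] → (1.17276, 0.731999, -0.0342)–(1.7046, 0, -0.0342)  len=0.9048
  (v3,v7,v8) [-+-] → (1.17276, 0.731999, -0.0342)–(0.5267, 1.6212, -0.0342)  len=1.0991
  (v4,v9,v0) [--+] → (2.66677, 0.135403, -0.0342)–(2.76515, 0, -0.0342)  len=0.1674
  (v0,v9,v5) [+-+] → (2.66677, 0.135403, -0.0342)–(0.854516, 2.62977, -0.0342)  len=3.0832
  (v7,v12,v8) [++-] → (-0.333756, 1.34158, -0.0342)–(0.5267, 1.6212, -0.0342)  len=0.9048
  (v8,v12,v13) [-+-] → (-0.333756, 1.34158, -0.0342)–(-1.379, 1.0019, -0.0342)  len=1.0991
  (v9,v14,v5) [--+] → (0.695342, 2.57805, -0.0342)–(0.854516, 2.62977, -0.0342)  len=0.1674
  (v5,v14,v10) [+-+] → (0.695342, 2.57805, -0.0342)–(-2.23709, 1.62529, -0.0342)  len=3.0833
  (v12,v17,v13) [++-] → (-1.379, 0.0971505, -0.0342)–(-1.379, 1.0019, -0.0342)  len=0.9047
  (v13,v17,v18) [-+-] → (-1.379, 0.0971505, -0.0342)–(-1.379, -1.0019, -0.0342)  len=1.0991
  (v14,v19,v10) [--+] → (-2.23709, 1.45793, -0.0342)–(-2.23709, 1.62529, -0.0342)  len=0.1674
  (v10,v19,v15) [+-+] → (-2.23709, 1.45793, -0.0342)–(-2.23709, -1.62529, -0.0342)  len=3.0832
  (v17,v22,v18) [++-] → (-0.518544, -1.28152, -0.0342)–(-1.379, -1.0019, -0.0342)  len=0.9048
  (v18,v22,v23) [-+-] → (-0.518544, -1.28152, -0.0342)–(0.5267, -1.6212, -0.0342)  len=1.0991
  (v19,v24,v15) [--+] → (-2.07792, -1.67701, -0.0342)–(-2.23709, -1.62529, -0.0342)  len=0.1674
  (v15,v24,v20) [+-+] → (-2.07792, -1.67701, -0.0342)–(0.854516, -2.62977, -0.0342)  len=3.0833
  (v22,v2,v23) [++-] → (1.05854, -0.889201, -0.0342)–(0.5267, -1.6212, -0.0342)  len=0.9048
  (v23,v2,v3) [-+-] → (1.05854, -0.889201, -0.0342)–(1.7046, 0, -0.0342)  len=1.0991
  (v24,v4,v20) [--+] → (0.952897, -2.49436, -0.0342)–(0.854516, -2.62977, -0.0342)  len=0.1674
  (v20,v4,v0) [+-+] → (0.952897, -2.49436, -0.0342)–(2.76515, 0, -0.0342)  len=3.0832

Chained into 2 loop(s):
  loop 1: 10 segments, perimeter = 10.0193
  loop 2: 10 segments, perimeter = 16.2531
Total perimeter = 26.272


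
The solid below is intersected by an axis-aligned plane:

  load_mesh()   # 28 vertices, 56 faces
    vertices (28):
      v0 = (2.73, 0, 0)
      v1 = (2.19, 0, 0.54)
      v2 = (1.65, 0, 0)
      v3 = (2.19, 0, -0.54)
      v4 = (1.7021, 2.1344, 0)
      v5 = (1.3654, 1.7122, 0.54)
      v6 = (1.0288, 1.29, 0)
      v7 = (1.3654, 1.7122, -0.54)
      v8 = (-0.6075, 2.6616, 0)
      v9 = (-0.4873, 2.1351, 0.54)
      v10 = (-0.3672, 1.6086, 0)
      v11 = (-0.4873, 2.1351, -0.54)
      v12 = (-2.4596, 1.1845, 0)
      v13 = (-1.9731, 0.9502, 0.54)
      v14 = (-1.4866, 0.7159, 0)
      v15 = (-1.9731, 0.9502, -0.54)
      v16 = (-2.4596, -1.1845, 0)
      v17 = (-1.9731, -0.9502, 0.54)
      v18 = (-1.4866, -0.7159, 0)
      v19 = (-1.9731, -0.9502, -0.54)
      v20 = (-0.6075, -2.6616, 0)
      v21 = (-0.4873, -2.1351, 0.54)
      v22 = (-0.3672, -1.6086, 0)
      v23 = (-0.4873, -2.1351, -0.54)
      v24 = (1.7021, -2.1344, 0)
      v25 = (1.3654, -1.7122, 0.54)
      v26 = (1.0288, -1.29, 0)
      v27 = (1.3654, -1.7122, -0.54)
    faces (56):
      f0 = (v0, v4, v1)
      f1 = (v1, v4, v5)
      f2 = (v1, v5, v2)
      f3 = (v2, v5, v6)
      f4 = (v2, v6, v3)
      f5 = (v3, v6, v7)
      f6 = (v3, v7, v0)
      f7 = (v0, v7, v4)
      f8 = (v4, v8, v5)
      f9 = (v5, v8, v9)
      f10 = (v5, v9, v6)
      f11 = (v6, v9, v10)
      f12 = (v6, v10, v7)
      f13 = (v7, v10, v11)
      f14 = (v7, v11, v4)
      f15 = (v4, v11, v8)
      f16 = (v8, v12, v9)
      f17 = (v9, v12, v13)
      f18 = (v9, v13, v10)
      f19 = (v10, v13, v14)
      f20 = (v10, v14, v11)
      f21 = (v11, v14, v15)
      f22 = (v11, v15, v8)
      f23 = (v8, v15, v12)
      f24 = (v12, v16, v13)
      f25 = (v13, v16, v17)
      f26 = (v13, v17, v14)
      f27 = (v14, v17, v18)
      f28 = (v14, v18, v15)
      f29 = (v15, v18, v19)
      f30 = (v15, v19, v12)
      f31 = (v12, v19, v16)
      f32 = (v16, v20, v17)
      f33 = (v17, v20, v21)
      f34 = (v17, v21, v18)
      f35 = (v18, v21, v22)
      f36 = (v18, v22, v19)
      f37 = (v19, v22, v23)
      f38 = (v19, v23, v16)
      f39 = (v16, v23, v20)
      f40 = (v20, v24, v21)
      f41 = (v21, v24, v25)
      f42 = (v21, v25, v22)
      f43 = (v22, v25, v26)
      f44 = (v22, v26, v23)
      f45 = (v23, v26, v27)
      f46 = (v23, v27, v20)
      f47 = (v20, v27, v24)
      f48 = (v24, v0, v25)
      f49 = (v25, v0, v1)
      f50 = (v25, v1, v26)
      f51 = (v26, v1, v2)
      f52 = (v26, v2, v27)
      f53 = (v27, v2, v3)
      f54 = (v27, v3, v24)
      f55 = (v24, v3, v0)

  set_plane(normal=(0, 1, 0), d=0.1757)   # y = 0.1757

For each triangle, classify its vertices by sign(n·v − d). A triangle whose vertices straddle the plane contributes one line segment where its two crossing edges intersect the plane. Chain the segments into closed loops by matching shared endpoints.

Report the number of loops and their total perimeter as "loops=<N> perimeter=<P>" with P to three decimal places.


Straddling triangles (16 of 56):
  (v0,v4,v1) [-+-] → (2.64539, 0.1757, 0)–(2.14984, 0.1757, 0.495548)  len=0.7008
  (v1,v4,v5) [-++] → (2.14984, 0.1757, 0.495548)–(2.10538, 0.1757, 0.54)  len=0.0629
  (v1,v5,v2) [-+-] → (2.10538, 0.1757, 0.54)–(1.6208, 0.1757, 0.0554129)  len=0.6853
  (v2,v5,v6) [-++] → (1.6208, 0.1757, 0.0554129)–(1.56539, 0.1757, 0)  len=0.0784
  (v2,v6,v3) [-+-] → (1.56539, 0.1757, 0)–(2.03184, 0.1757, -0.466451)  len=0.6597
  (v3,v6,v7) [-++] → (2.03184, 0.1757, -0.466451)–(2.10538, 0.1757, -0.54)  len=0.1040
  (v3,v7,v0) [-+-] → (2.10538, 0.1757, -0.54)–(2.58997, 0.1757, -0.0554129)  len=0.6853
  (v0,v7,v4) [-++] → (2.58997, 0.1757, -0.0554129)–(2.64539, 0.1757, 0)  len=0.0784
  (v12,v16,v13) [+-+] → (-2.4596, 0.1757, 0)–(-2.14961, 0.1757, 0.34408)  len=0.4631
  (v13,v16,v17) [+--] → (-2.14961, 0.1757, 0.34408)–(-1.9731, 0.1757, 0.54)  len=0.2637
  (v13,v17,v14) [+-+] → (-1.9731, 0.1757, 0.54)–(-1.64434, 0.1757, 0.175084)  len=0.4912
  (v14,v17,v18) [+--] → (-1.64434, 0.1757, 0.175084)–(-1.4866, 0.1757, 0)  len=0.2357
  (v14,v18,v15) [+-+] → (-1.4866, 0.1757, 0)–(-1.74695, 0.1757, -0.288977)  len=0.3890
  (v15,v18,v19) [+--] → (-1.74695, 0.1757, -0.288977)–(-1.9731, 0.1757, -0.54)  len=0.3379
  (v15,v19,v12) [+-+] → (-1.9731, 0.1757, -0.54)–(-2.22969, 0.1757, -0.255189)  len=0.3834
  (v12,v19,v16) [+--] → (-2.22969, 0.1757, -0.255189)–(-2.4596, 0.1757, 0)  len=0.3435

Chained into 2 loop(s):
  loop 1: 8 segments, perimeter = 3.0547
  loop 2: 8 segments, perimeter = 2.9073
Total perimeter = 5.962

loops=2 perimeter=5.962


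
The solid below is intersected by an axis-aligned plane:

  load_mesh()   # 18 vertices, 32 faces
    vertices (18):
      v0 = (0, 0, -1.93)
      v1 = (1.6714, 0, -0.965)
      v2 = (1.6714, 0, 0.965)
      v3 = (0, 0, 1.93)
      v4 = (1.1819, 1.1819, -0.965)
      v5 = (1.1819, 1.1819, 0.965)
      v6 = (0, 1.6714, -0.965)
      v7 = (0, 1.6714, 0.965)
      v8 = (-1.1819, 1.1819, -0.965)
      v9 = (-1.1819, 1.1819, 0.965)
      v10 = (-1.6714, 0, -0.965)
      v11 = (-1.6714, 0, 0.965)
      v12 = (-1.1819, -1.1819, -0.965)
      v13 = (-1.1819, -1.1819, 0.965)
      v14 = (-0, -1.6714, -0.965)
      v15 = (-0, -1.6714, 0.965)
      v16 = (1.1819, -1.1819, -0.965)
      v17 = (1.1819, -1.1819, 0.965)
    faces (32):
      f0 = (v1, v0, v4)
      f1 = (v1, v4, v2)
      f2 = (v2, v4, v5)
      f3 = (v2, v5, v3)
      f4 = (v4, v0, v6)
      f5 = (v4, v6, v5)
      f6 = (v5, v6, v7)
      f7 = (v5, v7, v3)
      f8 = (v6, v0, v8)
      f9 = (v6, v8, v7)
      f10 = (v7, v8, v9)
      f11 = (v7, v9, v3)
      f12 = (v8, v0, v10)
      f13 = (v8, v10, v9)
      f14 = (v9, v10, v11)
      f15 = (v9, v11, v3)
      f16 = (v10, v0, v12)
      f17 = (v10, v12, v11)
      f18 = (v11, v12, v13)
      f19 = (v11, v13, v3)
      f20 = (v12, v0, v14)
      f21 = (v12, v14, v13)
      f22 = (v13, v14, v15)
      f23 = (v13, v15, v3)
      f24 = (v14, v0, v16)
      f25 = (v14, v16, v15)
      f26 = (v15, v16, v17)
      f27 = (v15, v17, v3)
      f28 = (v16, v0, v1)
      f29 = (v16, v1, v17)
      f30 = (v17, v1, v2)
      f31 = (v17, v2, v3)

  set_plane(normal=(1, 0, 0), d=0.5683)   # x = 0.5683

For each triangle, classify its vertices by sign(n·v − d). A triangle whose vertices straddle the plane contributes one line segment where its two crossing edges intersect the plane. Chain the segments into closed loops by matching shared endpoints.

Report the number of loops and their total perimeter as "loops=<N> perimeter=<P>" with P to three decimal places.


loops=1 perimeter=10.205

Straddling triangles (12 of 32):
  (v1,v0,v4) [+-+] → (0.5683, 0, -1.60189)–(0.5683, 0.5683, -1.46599)  len=0.5843
  (v2,v5,v3) [++-] → (0.5683, 0.5683, 1.46599)–(0.5683, 0, 1.60189)  len=0.5843
  (v4,v0,v6) [+--] → (0.5683, 0.5683, -1.46599)–(0.5683, 1.43603, -0.965)  len=1.0020
  (v4,v6,v5) [+-+] → (0.5683, 1.43603, -0.965)–(0.5683, 1.43603, -0.0369866)  len=0.9280
  (v5,v6,v7) [+--] → (0.5683, 1.43603, -0.0369866)–(0.5683, 1.43603, 0.965)  len=1.0020
  (v5,v7,v3) [+--] → (0.5683, 1.43603, 0.965)–(0.5683, 0.5683, 1.46599)  len=1.0020
  (v14,v0,v16) [--+] → (0.5683, -0.5683, -1.46599)–(0.5683, -1.43603, -0.965)  len=1.0020
  (v14,v16,v15) [-+-] → (0.5683, -1.43603, -0.965)–(0.5683, -1.43603, 0.0369866)  len=1.0020
  (v15,v16,v17) [-++] → (0.5683, -1.43603, 0.0369866)–(0.5683, -1.43603, 0.965)  len=0.9280
  (v15,v17,v3) [-+-] → (0.5683, -1.43603, 0.965)–(0.5683, -0.5683, 1.46599)  len=1.0020
  (v16,v0,v1) [+-+] → (0.5683, -0.5683, -1.46599)–(0.5683, 0, -1.60189)  len=0.5843
  (v17,v2,v3) [++-] → (0.5683, 0, 1.60189)–(0.5683, -0.5683, 1.46599)  len=0.5843

Chained into 1 loop(s):
  loop 1: 12 segments, perimeter = 10.2052
Total perimeter = 10.205


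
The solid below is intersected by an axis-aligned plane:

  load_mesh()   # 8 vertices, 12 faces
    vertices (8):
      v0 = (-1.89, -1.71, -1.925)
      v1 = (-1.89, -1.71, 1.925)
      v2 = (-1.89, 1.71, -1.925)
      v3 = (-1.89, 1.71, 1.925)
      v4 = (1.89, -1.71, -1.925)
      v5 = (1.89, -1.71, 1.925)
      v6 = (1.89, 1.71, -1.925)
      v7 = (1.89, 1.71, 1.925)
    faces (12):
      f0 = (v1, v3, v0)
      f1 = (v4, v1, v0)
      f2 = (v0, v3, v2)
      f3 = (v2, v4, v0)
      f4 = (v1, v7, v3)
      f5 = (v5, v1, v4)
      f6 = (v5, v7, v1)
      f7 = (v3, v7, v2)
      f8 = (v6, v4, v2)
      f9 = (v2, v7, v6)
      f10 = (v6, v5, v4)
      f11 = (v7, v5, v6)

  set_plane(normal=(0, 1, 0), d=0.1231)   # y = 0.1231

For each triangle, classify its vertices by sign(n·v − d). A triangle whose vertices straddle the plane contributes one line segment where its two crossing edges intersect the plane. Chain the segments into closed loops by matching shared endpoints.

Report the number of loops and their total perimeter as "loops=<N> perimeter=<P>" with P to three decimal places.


Straddling triangles (8 of 12):
  (v1,v3,v0) [-+-] → (-1.89, 0.1231, 1.925)–(-1.89, 0.1231, 0.138577)  len=1.7864
  (v0,v3,v2) [-++] → (-1.89, 0.1231, 0.138577)–(-1.89, 0.1231, -1.925)  len=2.0636
  (v2,v4,v0) [+--] → (-0.136058, 0.1231, -1.925)–(-1.89, 0.1231, -1.925)  len=1.7539
  (v1,v7,v3) [-++] → (0.136058, 0.1231, 1.925)–(-1.89, 0.1231, 1.925)  len=2.0261
  (v5,v7,v1) [-+-] → (1.89, 0.1231, 1.925)–(0.136058, 0.1231, 1.925)  len=1.7539
  (v6,v4,v2) [+-+] → (1.89, 0.1231, -1.925)–(-0.136058, 0.1231, -1.925)  len=2.0261
  (v6,v5,v4) [+--] → (1.89, 0.1231, -0.138577)–(1.89, 0.1231, -1.925)  len=1.7864
  (v7,v5,v6) [+-+] → (1.89, 0.1231, 1.925)–(1.89, 0.1231, -0.138577)  len=2.0636

Chained into 1 loop(s):
  loop 1: 8 segments, perimeter = 15.2600
Total perimeter = 15.260

loops=1 perimeter=15.260


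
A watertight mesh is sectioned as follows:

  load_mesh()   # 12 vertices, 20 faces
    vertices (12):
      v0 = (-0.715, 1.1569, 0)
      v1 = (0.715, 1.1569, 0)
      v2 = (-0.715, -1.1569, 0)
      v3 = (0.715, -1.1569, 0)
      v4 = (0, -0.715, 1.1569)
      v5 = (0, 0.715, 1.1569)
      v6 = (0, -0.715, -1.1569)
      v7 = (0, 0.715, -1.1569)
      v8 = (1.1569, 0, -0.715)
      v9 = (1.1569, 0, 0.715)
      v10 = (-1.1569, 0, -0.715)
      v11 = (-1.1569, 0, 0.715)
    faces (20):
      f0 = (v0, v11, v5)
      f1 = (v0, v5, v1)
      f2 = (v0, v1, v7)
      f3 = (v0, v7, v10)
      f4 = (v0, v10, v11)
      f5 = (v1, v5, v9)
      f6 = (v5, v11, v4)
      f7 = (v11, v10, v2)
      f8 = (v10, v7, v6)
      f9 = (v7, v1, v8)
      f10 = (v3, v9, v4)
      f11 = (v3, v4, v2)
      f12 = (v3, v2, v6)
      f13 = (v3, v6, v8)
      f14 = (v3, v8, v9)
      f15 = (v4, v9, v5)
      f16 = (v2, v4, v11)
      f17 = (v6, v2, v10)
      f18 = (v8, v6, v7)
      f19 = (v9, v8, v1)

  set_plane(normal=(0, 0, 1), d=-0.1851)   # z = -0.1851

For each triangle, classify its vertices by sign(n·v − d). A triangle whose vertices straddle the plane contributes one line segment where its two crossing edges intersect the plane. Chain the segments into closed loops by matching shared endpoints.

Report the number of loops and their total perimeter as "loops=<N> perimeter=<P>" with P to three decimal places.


Straddling triangles (10 of 20):
  (v0,v1,v7) [++-] → (0.600602, 1.0862, -0.1851)–(-0.600602, 1.0862, -0.1851)  len=1.2012
  (v0,v7,v10) [+--] → (-0.600602, 1.0862, -0.1851)–(-0.8294, 0.8574, -0.1851)  len=0.3236
  (v0,v10,v11) [+-+] → (-0.8294, 0.8574, -0.1851)–(-1.1569, 0, -0.1851)  len=0.9178
  (v11,v10,v2) [+-+] → (-1.1569, 0, -0.1851)–(-0.8294, -0.8574, -0.1851)  len=0.9178
  (v7,v1,v8) [-+-] → (0.600602, 1.0862, -0.1851)–(0.8294, 0.8574, -0.1851)  len=0.3236
  (v3,v2,v6) [++-] → (-0.600602, -1.0862, -0.1851)–(0.600602, -1.0862, -0.1851)  len=1.2012
  (v3,v6,v8) [+--] → (0.600602, -1.0862, -0.1851)–(0.8294, -0.8574, -0.1851)  len=0.3236
  (v3,v8,v9) [+-+] → (0.8294, -0.8574, -0.1851)–(1.1569, 0, -0.1851)  len=0.9178
  (v6,v2,v10) [-+-] → (-0.600602, -1.0862, -0.1851)–(-0.8294, -0.8574, -0.1851)  len=0.3236
  (v9,v8,v1) [+-+] → (1.1569, 0, -0.1851)–(0.8294, 0.8574, -0.1851)  len=0.9178

Chained into 1 loop(s):
  loop 1: 10 segments, perimeter = 7.3680
Total perimeter = 7.368

loops=1 perimeter=7.368


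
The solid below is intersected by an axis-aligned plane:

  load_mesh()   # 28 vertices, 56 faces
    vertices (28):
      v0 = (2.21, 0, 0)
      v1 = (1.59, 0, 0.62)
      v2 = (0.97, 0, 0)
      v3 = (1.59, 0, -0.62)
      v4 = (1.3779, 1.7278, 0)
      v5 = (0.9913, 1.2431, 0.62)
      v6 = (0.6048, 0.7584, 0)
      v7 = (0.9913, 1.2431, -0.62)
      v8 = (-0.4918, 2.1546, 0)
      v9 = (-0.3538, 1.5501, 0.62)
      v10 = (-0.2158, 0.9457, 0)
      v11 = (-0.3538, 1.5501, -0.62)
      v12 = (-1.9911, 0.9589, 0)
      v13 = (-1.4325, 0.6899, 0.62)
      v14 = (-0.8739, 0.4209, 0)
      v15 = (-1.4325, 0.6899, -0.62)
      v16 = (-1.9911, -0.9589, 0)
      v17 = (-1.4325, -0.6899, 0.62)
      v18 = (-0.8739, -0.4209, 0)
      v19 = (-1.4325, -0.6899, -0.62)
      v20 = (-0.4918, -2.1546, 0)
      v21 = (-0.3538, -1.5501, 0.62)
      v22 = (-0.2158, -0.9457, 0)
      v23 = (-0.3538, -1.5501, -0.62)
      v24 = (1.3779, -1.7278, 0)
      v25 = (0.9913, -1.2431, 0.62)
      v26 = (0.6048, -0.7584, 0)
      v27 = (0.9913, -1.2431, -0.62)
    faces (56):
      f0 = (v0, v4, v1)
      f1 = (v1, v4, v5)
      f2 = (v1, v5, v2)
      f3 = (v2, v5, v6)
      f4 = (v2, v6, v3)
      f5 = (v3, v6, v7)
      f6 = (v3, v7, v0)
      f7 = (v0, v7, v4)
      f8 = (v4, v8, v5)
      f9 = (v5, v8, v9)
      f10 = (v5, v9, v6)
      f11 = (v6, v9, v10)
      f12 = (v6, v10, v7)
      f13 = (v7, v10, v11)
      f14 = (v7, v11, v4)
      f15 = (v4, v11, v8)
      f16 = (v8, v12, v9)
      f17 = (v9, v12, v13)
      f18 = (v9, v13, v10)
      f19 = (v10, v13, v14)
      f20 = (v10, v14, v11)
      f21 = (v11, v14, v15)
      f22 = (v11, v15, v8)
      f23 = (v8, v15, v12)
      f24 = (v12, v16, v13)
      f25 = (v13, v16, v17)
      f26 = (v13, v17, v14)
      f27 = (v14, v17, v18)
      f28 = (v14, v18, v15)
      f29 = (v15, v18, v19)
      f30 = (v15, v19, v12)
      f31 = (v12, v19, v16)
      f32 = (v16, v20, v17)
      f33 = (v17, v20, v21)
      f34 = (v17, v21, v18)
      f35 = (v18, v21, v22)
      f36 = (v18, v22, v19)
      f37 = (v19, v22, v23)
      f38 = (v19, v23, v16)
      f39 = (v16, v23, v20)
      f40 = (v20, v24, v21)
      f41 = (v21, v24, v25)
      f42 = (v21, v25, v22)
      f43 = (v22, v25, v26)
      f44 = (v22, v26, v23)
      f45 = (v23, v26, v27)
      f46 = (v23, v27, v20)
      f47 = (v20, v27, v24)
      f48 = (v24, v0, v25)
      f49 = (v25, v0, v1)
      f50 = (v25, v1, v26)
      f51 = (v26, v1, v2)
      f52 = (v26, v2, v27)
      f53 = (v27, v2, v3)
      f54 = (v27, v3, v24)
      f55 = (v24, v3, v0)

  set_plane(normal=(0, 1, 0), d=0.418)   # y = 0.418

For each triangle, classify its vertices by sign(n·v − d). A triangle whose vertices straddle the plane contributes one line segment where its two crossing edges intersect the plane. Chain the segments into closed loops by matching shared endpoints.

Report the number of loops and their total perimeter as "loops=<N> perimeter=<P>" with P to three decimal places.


Straddling triangles (16 of 56):
  (v0,v4,v1) [-+-] → (2.00869, 0.418, 0)–(1.53869, 0.418, 0.470006)  len=0.6647
  (v1,v4,v5) [-++] → (1.53869, 0.418, 0.470006)–(1.38868, 0.418, 0.62)  len=0.2121
  (v1,v5,v2) [-+-] → (1.38868, 0.418, 0.62)–(0.977162, 0.418, 0.208479)  len=0.5820
  (v2,v5,v6) [-++] → (0.977162, 0.418, 0.208479)–(0.768716, 0.418, 0)  len=0.2948
  (v2,v6,v3) [-+-] → (0.768716, 0.418, 0)–(1.047, 0.418, -0.278281)  len=0.3935
  (v3,v6,v7) [-++] → (1.047, 0.418, -0.278281)–(1.38868, 0.418, -0.62)  len=0.4832
  (v3,v7,v0) [-+-] → (1.38868, 0.418, -0.62)–(1.8002, 0.418, -0.208479)  len=0.5820
  (v0,v7,v4) [-++] → (1.8002, 0.418, -0.208479)–(2.00869, 0.418, 0)  len=0.2948
  (v12,v16,v13) [+-+] → (-1.9911, 0.418, 0)–(-1.52462, 0.418, 0.517757)  len=0.6969
  (v13,v16,v17) [+--] → (-1.52462, 0.418, 0.517757)–(-1.4325, 0.418, 0.62)  len=0.1376
  (v13,v17,v14) [+-+] → (-1.4325, 0.418, 0.62)–(-0.875358, 0.418, 0.00161865)  len=0.8323
  (v14,v17,v18) [+--] → (-0.875358, 0.418, 0.00161865)–(-0.8739, 0.418, 0)  len=0.0022
  (v14,v18,v15) [+-+] → (-0.8739, 0.418, 0)–(-1.29577, 0.418, -0.468237)  len=0.6303
  (v15,v18,v19) [+--] → (-1.29577, 0.418, -0.468237)–(-1.4325, 0.418, -0.62)  len=0.2043
  (v15,v19,v12) [+-+] → (-1.4325, 0.418, -0.62)–(-1.80785, 0.418, -0.203395)  len=0.5608
  (v12,v19,v16) [+--] → (-1.80785, 0.418, -0.203395)–(-1.9911, 0.418, 0)  len=0.2738

Chained into 2 loop(s):
  loop 1: 8 segments, perimeter = 3.5072
  loop 2: 8 segments, perimeter = 3.3381
Total perimeter = 6.845

loops=2 perimeter=6.845


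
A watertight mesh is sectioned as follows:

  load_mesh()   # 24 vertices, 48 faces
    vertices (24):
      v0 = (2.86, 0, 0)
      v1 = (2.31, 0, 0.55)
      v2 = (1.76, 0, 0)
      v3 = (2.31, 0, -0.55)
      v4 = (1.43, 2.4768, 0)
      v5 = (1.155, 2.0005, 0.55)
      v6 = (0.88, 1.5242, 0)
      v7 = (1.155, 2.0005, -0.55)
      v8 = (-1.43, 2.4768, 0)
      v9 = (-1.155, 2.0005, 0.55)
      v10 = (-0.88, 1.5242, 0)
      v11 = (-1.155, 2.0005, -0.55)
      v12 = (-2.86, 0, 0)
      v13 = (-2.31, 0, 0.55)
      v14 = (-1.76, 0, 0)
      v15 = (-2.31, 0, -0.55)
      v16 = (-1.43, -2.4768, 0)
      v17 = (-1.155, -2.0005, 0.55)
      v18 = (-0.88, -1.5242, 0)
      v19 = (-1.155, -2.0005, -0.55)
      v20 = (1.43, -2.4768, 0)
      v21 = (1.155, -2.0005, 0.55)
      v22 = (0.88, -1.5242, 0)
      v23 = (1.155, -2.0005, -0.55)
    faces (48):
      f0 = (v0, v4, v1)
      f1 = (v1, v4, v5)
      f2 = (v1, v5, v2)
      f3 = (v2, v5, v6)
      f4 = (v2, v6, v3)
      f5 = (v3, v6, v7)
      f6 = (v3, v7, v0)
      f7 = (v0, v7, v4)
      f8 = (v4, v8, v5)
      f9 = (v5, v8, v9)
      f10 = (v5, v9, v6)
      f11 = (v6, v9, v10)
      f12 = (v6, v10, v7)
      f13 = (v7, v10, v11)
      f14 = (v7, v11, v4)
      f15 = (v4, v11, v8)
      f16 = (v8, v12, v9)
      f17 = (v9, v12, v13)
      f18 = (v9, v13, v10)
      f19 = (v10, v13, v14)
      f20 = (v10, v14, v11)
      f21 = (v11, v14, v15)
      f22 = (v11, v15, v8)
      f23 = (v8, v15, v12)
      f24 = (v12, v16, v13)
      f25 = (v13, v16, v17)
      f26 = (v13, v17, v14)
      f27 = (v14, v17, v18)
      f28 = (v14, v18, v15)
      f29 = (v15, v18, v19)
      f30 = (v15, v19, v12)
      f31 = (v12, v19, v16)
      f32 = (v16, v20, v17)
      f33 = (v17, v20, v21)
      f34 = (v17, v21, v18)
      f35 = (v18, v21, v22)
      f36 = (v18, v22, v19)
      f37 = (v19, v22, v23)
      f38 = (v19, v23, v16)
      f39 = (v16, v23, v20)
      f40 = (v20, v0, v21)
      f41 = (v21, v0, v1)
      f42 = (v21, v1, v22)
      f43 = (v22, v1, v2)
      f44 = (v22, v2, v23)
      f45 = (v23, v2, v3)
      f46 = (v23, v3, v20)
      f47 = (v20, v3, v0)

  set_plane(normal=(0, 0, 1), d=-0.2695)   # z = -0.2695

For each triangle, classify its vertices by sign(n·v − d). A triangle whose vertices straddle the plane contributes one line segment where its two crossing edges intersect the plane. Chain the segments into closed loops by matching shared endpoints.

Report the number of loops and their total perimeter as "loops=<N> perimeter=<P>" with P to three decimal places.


Straddling triangles (24 of 48):
  (v2,v6,v3) [++-] → (1.5807, 0.777342, -0.2695)–(2.0295, 0, -0.2695)  len=0.8976
  (v3,v6,v7) [-+-] → (1.5807, 0.777342, -0.2695)–(1.01475, 1.75759, -0.2695)  len=1.1319
  (v3,v7,v0) [--+] → (2.02455, 0.980245, -0.2695)–(2.5905, 0, -0.2695)  len=1.1319
  (v0,v7,v4) [+-+] → (2.02455, 0.980245, -0.2695)–(1.29525, 2.24341, -0.2695)  len=1.4586
  (v6,v10,v7) [++-] → (0.11715, 1.75759, -0.2695)–(1.01475, 1.75759, -0.2695)  len=0.8976
  (v7,v10,v11) [-+-] → (0.11715, 1.75759, -0.2695)–(-1.01475, 1.75759, -0.2695)  len=1.1319
  (v7,v11,v4) [--+] → (0.16335, 2.24341, -0.2695)–(1.29525, 2.24341, -0.2695)  len=1.1319
  (v4,v11,v8) [+-+] → (0.16335, 2.24341, -0.2695)–(-1.29525, 2.24341, -0.2695)  len=1.4586
  (v10,v14,v11) [++-] → (-1.46355, 0.980245, -0.2695)–(-1.01475, 1.75759, -0.2695)  len=0.8976
  (v11,v14,v15) [-+-] → (-1.46355, 0.980245, -0.2695)–(-2.0295, 0, -0.2695)  len=1.1319
  (v11,v15,v8) [--+] → (-1.8612, 1.26317, -0.2695)–(-1.29525, 2.24341, -0.2695)  len=1.1319
  (v8,v15,v12) [+-+] → (-1.8612, 1.26317, -0.2695)–(-2.5905, 0, -0.2695)  len=1.4586
  (v14,v18,v15) [++-] → (-1.5807, -0.777342, -0.2695)–(-2.0295, 0, -0.2695)  len=0.8976
  (v15,v18,v19) [-+-] → (-1.5807, -0.777342, -0.2695)–(-1.01475, -1.75759, -0.2695)  len=1.1319
  (v15,v19,v12) [--+] → (-2.02455, -0.980245, -0.2695)–(-2.5905, 0, -0.2695)  len=1.1319
  (v12,v19,v16) [+-+] → (-2.02455, -0.980245, -0.2695)–(-1.29525, -2.24341, -0.2695)  len=1.4586
  (v18,v22,v19) [++-] → (-0.11715, -1.75759, -0.2695)–(-1.01475, -1.75759, -0.2695)  len=0.8976
  (v19,v22,v23) [-+-] → (-0.11715, -1.75759, -0.2695)–(1.01475, -1.75759, -0.2695)  len=1.1319
  (v19,v23,v16) [--+] → (-0.16335, -2.24341, -0.2695)–(-1.29525, -2.24341, -0.2695)  len=1.1319
  (v16,v23,v20) [+-+] → (-0.16335, -2.24341, -0.2695)–(1.29525, -2.24341, -0.2695)  len=1.4586
  (v22,v2,v23) [++-] → (1.46355, -0.980245, -0.2695)–(1.01475, -1.75759, -0.2695)  len=0.8976
  (v23,v2,v3) [-+-] → (1.46355, -0.980245, -0.2695)–(2.0295, 0, -0.2695)  len=1.1319
  (v23,v3,v20) [--+] → (1.8612, -1.26317, -0.2695)–(1.29525, -2.24341, -0.2695)  len=1.1319
  (v20,v3,v0) [+-+] → (1.8612, -1.26317, -0.2695)–(2.5905, 0, -0.2695)  len=1.4586

Chained into 2 loop(s):
  loop 1: 12 segments, perimeter = 12.1770
  loop 2: 12 segments, perimeter = 15.5429
Total perimeter = 27.720

loops=2 perimeter=27.720


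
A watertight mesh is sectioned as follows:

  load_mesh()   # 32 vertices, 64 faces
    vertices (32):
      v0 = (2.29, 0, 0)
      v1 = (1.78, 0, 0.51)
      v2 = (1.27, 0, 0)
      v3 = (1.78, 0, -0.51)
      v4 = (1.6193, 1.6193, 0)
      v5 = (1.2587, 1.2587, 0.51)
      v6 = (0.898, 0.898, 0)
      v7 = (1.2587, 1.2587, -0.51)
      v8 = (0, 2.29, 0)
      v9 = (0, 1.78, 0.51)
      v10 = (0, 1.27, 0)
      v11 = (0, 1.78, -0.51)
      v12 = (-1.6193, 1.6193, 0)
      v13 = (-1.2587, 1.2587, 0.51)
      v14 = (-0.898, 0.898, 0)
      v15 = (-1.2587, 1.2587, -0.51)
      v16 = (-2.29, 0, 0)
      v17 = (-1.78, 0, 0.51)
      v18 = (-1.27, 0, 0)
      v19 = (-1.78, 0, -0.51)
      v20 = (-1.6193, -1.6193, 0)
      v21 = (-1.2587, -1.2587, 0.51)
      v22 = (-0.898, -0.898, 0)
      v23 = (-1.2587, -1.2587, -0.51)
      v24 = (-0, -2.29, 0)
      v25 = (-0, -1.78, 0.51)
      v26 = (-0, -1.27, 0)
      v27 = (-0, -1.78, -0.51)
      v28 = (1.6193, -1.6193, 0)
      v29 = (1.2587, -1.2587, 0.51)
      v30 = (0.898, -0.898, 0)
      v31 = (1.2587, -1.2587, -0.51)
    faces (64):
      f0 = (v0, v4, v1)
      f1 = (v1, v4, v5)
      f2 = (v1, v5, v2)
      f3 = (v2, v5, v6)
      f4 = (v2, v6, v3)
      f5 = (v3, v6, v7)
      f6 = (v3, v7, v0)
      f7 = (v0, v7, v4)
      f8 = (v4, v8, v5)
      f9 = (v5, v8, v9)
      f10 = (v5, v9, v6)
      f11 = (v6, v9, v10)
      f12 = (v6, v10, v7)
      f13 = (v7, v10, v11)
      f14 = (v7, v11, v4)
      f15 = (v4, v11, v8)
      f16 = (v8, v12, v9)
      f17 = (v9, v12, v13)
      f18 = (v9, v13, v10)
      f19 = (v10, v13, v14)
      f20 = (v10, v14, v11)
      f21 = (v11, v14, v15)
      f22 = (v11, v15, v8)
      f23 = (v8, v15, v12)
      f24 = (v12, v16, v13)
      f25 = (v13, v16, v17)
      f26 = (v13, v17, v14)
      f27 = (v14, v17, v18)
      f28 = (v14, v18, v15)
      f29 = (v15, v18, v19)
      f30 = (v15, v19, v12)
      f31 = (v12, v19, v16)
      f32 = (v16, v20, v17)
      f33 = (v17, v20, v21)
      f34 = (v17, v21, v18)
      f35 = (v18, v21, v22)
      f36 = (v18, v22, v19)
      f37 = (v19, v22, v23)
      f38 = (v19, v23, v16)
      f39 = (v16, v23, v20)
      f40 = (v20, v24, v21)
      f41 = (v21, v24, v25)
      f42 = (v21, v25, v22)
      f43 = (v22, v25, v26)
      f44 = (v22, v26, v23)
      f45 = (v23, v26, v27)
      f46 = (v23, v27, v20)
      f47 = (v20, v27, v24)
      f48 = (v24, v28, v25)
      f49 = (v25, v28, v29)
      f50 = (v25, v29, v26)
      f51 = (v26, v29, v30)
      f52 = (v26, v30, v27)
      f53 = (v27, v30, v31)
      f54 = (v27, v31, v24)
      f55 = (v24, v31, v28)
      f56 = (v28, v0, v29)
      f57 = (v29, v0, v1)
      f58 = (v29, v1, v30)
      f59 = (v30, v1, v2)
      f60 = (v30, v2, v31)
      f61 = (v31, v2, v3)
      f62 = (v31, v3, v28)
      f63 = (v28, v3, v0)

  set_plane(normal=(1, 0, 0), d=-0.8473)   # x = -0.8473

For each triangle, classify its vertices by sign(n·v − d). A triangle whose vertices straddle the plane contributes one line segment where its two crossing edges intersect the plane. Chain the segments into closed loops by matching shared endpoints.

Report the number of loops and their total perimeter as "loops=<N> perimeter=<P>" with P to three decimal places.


Straddling triangles (16 of 64):
  (v8,v12,v9) [+-+] → (-0.8473, 1.93906, 0)–(-0.8473, 1.69591, 0.243142)  len=0.3439
  (v9,v12,v13) [+--] → (-0.8473, 1.69591, 0.243142)–(-0.8473, 1.42908, 0.51)  len=0.3774
  (v9,v13,v10) [+-+] → (-0.8473, 1.42908, 0.51)–(-0.8473, 1.26239, 0.343309)  len=0.2357
  (v10,v13,v14) [+--] → (-0.8473, 1.26239, 0.343309)–(-0.8473, 0.919003, 0)  len=0.4856
  (v10,v14,v11) [+-+] → (-0.8473, 0.919003, 0)–(-0.8473, 0.947797, -0.028794)  len=0.0407
  (v11,v14,v15) [+--] → (-0.8473, 0.947797, -0.028794)–(-0.8473, 1.42908, -0.51)  len=0.6806
  (v11,v15,v8) [+-+] → (-0.8473, 1.42908, -0.51)–(-0.8473, 1.59578, -0.343309)  len=0.2357
  (v8,v15,v12) [+--] → (-0.8473, 1.59578, -0.343309)–(-0.8473, 1.93906, 0)  len=0.4855
  (v20,v24,v21) [-+-] → (-0.8473, -1.93906, 0)–(-0.8473, -1.59578, 0.343309)  len=0.4855
  (v21,v24,v25) [-++] → (-0.8473, -1.59578, 0.343309)–(-0.8473, -1.42908, 0.51)  len=0.2357
  (v21,v25,v22) [-+-] → (-0.8473, -1.42908, 0.51)–(-0.8473, -0.947797, 0.028794)  len=0.6806
  (v22,v25,v26) [-++] → (-0.8473, -0.947797, 0.028794)–(-0.8473, -0.919003, 0)  len=0.0407
  (v22,v26,v23) [-+-] → (-0.8473, -0.919003, 0)–(-0.8473, -1.26239, -0.343309)  len=0.4856
  (v23,v26,v27) [-++] → (-0.8473, -1.26239, -0.343309)–(-0.8473, -1.42908, -0.51)  len=0.2357
  (v23,v27,v20) [-+-] → (-0.8473, -1.42908, -0.51)–(-0.8473, -1.69591, -0.243142)  len=0.3774
  (v20,v27,v24) [-++] → (-0.8473, -1.69591, -0.243142)–(-0.8473, -1.93906, 0)  len=0.3439

Chained into 2 loop(s):
  loop 1: 8 segments, perimeter = 2.8851
  loop 2: 8 segments, perimeter = 2.8851
Total perimeter = 5.770

loops=2 perimeter=5.770
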